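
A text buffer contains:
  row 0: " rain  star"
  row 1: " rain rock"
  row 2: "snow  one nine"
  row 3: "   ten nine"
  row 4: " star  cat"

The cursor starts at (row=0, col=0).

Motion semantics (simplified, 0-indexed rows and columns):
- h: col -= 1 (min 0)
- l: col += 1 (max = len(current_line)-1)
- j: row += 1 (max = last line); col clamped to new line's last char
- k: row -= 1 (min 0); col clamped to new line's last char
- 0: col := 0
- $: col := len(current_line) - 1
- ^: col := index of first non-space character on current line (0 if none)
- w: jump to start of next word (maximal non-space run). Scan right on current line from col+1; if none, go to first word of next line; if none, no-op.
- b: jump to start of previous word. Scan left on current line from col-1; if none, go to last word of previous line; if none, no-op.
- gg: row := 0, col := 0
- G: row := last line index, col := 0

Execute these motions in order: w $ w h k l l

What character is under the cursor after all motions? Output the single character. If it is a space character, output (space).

After 1 (w): row=0 col=1 char='r'
After 2 ($): row=0 col=10 char='r'
After 3 (w): row=1 col=1 char='r'
After 4 (h): row=1 col=0 char='_'
After 5 (k): row=0 col=0 char='_'
After 6 (l): row=0 col=1 char='r'
After 7 (l): row=0 col=2 char='a'

Answer: a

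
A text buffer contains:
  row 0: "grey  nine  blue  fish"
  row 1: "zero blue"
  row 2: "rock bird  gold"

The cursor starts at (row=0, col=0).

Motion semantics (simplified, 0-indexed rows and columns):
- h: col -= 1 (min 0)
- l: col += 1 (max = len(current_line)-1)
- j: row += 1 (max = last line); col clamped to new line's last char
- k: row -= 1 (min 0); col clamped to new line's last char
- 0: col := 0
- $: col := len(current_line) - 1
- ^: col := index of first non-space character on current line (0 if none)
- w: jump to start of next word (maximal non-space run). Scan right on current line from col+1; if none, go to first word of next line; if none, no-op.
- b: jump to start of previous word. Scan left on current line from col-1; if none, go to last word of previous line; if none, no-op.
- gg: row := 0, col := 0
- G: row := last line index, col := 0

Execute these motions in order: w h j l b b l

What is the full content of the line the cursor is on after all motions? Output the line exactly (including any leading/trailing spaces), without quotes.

Answer: zero blue

Derivation:
After 1 (w): row=0 col=6 char='n'
After 2 (h): row=0 col=5 char='_'
After 3 (j): row=1 col=5 char='b'
After 4 (l): row=1 col=6 char='l'
After 5 (b): row=1 col=5 char='b'
After 6 (b): row=1 col=0 char='z'
After 7 (l): row=1 col=1 char='e'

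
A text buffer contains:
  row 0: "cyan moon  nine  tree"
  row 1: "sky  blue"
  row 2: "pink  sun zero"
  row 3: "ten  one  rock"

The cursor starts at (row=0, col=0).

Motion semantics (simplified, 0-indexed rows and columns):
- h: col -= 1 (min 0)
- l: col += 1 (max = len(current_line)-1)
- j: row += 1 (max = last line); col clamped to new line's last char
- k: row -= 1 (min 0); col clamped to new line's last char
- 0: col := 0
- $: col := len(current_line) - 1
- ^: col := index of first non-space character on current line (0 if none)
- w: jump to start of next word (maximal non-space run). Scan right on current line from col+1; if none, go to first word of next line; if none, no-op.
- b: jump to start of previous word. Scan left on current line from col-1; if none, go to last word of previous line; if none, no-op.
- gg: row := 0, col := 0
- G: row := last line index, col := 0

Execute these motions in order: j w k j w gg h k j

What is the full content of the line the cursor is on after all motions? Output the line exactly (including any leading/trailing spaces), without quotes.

Answer: sky  blue

Derivation:
After 1 (j): row=1 col=0 char='s'
After 2 (w): row=1 col=5 char='b'
After 3 (k): row=0 col=5 char='m'
After 4 (j): row=1 col=5 char='b'
After 5 (w): row=2 col=0 char='p'
After 6 (gg): row=0 col=0 char='c'
After 7 (h): row=0 col=0 char='c'
After 8 (k): row=0 col=0 char='c'
After 9 (j): row=1 col=0 char='s'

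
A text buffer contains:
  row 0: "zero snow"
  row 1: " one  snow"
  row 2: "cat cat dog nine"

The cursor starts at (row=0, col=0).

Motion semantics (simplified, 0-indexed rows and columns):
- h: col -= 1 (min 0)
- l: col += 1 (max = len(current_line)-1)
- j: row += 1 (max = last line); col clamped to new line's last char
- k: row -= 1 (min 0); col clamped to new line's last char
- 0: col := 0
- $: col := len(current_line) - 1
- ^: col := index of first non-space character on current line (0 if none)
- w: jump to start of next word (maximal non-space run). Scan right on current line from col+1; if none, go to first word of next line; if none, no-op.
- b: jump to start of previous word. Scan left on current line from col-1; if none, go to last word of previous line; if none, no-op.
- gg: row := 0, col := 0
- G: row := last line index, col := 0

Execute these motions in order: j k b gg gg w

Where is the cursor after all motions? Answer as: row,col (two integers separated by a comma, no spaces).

Answer: 0,5

Derivation:
After 1 (j): row=1 col=0 char='_'
After 2 (k): row=0 col=0 char='z'
After 3 (b): row=0 col=0 char='z'
After 4 (gg): row=0 col=0 char='z'
After 5 (gg): row=0 col=0 char='z'
After 6 (w): row=0 col=5 char='s'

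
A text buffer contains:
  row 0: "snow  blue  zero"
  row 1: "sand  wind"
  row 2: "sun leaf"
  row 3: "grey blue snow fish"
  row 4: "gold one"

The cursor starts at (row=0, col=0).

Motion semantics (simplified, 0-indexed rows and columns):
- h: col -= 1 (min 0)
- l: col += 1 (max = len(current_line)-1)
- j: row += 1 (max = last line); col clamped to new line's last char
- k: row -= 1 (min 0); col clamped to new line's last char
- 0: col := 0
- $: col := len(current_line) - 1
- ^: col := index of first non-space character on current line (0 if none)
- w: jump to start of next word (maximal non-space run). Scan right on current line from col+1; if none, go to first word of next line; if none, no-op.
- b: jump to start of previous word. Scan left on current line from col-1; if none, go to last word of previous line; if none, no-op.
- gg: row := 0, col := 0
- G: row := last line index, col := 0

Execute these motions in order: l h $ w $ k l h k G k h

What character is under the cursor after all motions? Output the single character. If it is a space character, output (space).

Answer: g

Derivation:
After 1 (l): row=0 col=1 char='n'
After 2 (h): row=0 col=0 char='s'
After 3 ($): row=0 col=15 char='o'
After 4 (w): row=1 col=0 char='s'
After 5 ($): row=1 col=9 char='d'
After 6 (k): row=0 col=9 char='e'
After 7 (l): row=0 col=10 char='_'
After 8 (h): row=0 col=9 char='e'
After 9 (k): row=0 col=9 char='e'
After 10 (G): row=4 col=0 char='g'
After 11 (k): row=3 col=0 char='g'
After 12 (h): row=3 col=0 char='g'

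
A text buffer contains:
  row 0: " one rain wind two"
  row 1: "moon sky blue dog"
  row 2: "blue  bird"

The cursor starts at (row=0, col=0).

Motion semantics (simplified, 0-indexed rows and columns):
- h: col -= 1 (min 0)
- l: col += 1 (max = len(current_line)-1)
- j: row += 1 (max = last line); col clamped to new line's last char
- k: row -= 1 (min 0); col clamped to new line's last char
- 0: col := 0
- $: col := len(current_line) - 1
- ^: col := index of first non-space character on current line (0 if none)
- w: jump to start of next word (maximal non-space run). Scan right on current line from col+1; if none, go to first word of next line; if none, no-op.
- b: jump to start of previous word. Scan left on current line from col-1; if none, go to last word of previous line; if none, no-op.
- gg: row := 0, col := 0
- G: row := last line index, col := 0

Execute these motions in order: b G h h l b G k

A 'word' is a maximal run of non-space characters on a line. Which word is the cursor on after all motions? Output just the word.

After 1 (b): row=0 col=0 char='_'
After 2 (G): row=2 col=0 char='b'
After 3 (h): row=2 col=0 char='b'
After 4 (h): row=2 col=0 char='b'
After 5 (l): row=2 col=1 char='l'
After 6 (b): row=2 col=0 char='b'
After 7 (G): row=2 col=0 char='b'
After 8 (k): row=1 col=0 char='m'

Answer: moon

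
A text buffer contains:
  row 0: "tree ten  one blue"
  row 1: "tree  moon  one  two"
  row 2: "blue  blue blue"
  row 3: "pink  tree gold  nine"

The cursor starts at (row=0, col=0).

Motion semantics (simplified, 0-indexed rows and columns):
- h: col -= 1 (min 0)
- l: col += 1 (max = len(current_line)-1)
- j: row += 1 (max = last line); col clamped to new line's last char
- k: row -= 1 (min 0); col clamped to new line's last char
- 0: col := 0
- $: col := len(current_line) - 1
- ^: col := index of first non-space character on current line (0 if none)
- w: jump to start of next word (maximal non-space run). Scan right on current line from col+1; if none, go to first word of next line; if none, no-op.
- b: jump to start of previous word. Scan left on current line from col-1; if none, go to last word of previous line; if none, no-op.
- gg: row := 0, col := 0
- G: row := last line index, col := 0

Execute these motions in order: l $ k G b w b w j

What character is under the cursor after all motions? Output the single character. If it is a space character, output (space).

Answer: p

Derivation:
After 1 (l): row=0 col=1 char='r'
After 2 ($): row=0 col=17 char='e'
After 3 (k): row=0 col=17 char='e'
After 4 (G): row=3 col=0 char='p'
After 5 (b): row=2 col=11 char='b'
After 6 (w): row=3 col=0 char='p'
After 7 (b): row=2 col=11 char='b'
After 8 (w): row=3 col=0 char='p'
After 9 (j): row=3 col=0 char='p'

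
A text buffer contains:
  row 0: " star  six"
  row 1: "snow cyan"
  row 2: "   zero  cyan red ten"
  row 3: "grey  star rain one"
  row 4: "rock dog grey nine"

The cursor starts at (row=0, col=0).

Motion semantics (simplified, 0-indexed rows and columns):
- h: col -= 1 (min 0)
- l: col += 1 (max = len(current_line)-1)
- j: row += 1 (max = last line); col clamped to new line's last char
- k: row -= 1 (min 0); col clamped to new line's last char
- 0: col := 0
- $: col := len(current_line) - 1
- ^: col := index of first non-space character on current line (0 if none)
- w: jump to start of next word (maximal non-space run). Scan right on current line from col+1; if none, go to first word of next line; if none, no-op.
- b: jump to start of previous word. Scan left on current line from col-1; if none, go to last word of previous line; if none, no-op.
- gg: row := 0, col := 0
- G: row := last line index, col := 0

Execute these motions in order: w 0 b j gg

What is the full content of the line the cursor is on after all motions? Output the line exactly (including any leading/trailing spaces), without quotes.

After 1 (w): row=0 col=1 char='s'
After 2 (0): row=0 col=0 char='_'
After 3 (b): row=0 col=0 char='_'
After 4 (j): row=1 col=0 char='s'
After 5 (gg): row=0 col=0 char='_'

Answer:  star  six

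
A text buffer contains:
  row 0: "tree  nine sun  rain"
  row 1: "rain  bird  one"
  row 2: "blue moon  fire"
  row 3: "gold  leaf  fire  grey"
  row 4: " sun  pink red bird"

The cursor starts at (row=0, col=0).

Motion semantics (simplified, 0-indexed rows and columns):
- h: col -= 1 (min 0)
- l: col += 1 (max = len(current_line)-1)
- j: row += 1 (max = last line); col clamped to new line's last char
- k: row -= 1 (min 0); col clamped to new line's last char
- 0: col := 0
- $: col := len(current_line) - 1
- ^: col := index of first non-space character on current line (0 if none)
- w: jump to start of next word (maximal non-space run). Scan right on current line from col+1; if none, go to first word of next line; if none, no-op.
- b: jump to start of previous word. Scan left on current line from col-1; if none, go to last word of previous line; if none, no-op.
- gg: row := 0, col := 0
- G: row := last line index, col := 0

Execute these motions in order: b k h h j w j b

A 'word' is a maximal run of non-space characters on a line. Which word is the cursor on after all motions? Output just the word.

After 1 (b): row=0 col=0 char='t'
After 2 (k): row=0 col=0 char='t'
After 3 (h): row=0 col=0 char='t'
After 4 (h): row=0 col=0 char='t'
After 5 (j): row=1 col=0 char='r'
After 6 (w): row=1 col=6 char='b'
After 7 (j): row=2 col=6 char='o'
After 8 (b): row=2 col=5 char='m'

Answer: moon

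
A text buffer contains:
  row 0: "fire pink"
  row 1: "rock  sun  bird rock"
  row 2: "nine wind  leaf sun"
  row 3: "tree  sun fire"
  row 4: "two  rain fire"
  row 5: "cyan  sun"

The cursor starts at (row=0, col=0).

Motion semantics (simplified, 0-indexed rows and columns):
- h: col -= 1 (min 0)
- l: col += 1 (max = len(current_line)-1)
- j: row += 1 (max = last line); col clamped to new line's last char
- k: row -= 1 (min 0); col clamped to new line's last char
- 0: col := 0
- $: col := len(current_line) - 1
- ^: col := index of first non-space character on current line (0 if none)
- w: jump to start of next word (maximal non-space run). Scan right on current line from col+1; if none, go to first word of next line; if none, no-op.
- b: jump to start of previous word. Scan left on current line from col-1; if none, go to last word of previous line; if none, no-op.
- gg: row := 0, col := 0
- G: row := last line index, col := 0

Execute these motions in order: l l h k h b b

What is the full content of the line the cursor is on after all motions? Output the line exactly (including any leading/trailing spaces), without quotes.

Answer: fire pink

Derivation:
After 1 (l): row=0 col=1 char='i'
After 2 (l): row=0 col=2 char='r'
After 3 (h): row=0 col=1 char='i'
After 4 (k): row=0 col=1 char='i'
After 5 (h): row=0 col=0 char='f'
After 6 (b): row=0 col=0 char='f'
After 7 (b): row=0 col=0 char='f'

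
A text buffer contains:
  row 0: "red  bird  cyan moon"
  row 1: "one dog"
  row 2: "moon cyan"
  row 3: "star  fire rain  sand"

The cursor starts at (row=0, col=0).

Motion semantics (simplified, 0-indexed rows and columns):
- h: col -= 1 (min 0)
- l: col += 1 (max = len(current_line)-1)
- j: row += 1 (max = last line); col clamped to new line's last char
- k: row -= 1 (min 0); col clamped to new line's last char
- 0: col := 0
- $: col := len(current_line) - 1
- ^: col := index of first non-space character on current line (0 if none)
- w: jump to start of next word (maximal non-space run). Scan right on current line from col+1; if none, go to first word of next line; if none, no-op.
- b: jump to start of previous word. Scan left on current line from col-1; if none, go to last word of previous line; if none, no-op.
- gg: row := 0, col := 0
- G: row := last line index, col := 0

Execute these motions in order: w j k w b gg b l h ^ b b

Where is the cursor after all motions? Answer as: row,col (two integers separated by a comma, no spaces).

Answer: 0,0

Derivation:
After 1 (w): row=0 col=5 char='b'
After 2 (j): row=1 col=5 char='o'
After 3 (k): row=0 col=5 char='b'
After 4 (w): row=0 col=11 char='c'
After 5 (b): row=0 col=5 char='b'
After 6 (gg): row=0 col=0 char='r'
After 7 (b): row=0 col=0 char='r'
After 8 (l): row=0 col=1 char='e'
After 9 (h): row=0 col=0 char='r'
After 10 (^): row=0 col=0 char='r'
After 11 (b): row=0 col=0 char='r'
After 12 (b): row=0 col=0 char='r'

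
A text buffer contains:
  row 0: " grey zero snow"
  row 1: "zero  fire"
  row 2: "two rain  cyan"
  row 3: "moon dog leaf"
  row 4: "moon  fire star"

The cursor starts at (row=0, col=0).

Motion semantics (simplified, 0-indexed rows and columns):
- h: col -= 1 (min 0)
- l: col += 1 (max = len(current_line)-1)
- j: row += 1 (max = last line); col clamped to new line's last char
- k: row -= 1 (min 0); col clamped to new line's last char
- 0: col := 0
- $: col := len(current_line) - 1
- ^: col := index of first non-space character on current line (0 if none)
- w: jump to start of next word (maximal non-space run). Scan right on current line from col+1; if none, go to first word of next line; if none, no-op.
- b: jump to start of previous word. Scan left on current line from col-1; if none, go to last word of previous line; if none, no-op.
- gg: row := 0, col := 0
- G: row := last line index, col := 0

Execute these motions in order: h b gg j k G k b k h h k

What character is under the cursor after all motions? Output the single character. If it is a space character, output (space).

After 1 (h): row=0 col=0 char='_'
After 2 (b): row=0 col=0 char='_'
After 3 (gg): row=0 col=0 char='_'
After 4 (j): row=1 col=0 char='z'
After 5 (k): row=0 col=0 char='_'
After 6 (G): row=4 col=0 char='m'
After 7 (k): row=3 col=0 char='m'
After 8 (b): row=2 col=10 char='c'
After 9 (k): row=1 col=9 char='e'
After 10 (h): row=1 col=8 char='r'
After 11 (h): row=1 col=7 char='i'
After 12 (k): row=0 col=7 char='e'

Answer: e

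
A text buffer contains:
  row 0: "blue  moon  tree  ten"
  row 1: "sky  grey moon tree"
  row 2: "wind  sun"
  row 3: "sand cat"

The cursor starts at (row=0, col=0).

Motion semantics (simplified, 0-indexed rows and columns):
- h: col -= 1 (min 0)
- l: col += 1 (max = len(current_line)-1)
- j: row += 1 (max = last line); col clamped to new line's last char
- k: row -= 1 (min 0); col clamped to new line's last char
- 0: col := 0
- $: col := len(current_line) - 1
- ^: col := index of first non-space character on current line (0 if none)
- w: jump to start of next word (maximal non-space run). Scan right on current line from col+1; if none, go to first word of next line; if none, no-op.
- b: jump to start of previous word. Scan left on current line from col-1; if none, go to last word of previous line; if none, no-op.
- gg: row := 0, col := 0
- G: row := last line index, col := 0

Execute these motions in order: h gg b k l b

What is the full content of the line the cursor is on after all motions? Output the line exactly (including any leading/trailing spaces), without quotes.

Answer: blue  moon  tree  ten

Derivation:
After 1 (h): row=0 col=0 char='b'
After 2 (gg): row=0 col=0 char='b'
After 3 (b): row=0 col=0 char='b'
After 4 (k): row=0 col=0 char='b'
After 5 (l): row=0 col=1 char='l'
After 6 (b): row=0 col=0 char='b'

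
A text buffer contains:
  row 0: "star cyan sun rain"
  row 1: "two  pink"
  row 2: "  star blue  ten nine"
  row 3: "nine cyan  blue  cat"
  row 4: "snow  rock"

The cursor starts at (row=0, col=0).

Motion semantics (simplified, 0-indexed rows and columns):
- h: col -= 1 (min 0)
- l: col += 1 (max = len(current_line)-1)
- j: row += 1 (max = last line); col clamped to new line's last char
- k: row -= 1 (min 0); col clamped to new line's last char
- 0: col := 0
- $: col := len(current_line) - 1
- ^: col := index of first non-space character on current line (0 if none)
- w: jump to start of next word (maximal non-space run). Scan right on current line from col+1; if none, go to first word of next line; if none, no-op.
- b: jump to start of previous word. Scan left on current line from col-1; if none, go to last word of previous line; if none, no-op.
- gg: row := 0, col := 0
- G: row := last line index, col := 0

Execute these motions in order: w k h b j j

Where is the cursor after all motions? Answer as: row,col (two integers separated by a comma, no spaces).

Answer: 2,0

Derivation:
After 1 (w): row=0 col=5 char='c'
After 2 (k): row=0 col=5 char='c'
After 3 (h): row=0 col=4 char='_'
After 4 (b): row=0 col=0 char='s'
After 5 (j): row=1 col=0 char='t'
After 6 (j): row=2 col=0 char='_'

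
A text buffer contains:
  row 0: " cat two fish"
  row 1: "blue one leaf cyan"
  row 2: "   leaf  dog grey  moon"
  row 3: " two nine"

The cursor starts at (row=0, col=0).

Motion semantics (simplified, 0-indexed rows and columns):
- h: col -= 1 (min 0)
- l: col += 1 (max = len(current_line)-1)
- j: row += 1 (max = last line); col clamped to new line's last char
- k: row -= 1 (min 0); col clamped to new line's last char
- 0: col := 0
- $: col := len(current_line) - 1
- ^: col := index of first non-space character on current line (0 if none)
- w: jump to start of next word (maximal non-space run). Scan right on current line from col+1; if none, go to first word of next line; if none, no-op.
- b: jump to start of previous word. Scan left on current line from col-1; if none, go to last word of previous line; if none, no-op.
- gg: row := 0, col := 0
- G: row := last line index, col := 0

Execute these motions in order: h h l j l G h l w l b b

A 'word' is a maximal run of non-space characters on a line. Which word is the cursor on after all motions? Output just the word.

Answer: two

Derivation:
After 1 (h): row=0 col=0 char='_'
After 2 (h): row=0 col=0 char='_'
After 3 (l): row=0 col=1 char='c'
After 4 (j): row=1 col=1 char='l'
After 5 (l): row=1 col=2 char='u'
After 6 (G): row=3 col=0 char='_'
After 7 (h): row=3 col=0 char='_'
After 8 (l): row=3 col=1 char='t'
After 9 (w): row=3 col=5 char='n'
After 10 (l): row=3 col=6 char='i'
After 11 (b): row=3 col=5 char='n'
After 12 (b): row=3 col=1 char='t'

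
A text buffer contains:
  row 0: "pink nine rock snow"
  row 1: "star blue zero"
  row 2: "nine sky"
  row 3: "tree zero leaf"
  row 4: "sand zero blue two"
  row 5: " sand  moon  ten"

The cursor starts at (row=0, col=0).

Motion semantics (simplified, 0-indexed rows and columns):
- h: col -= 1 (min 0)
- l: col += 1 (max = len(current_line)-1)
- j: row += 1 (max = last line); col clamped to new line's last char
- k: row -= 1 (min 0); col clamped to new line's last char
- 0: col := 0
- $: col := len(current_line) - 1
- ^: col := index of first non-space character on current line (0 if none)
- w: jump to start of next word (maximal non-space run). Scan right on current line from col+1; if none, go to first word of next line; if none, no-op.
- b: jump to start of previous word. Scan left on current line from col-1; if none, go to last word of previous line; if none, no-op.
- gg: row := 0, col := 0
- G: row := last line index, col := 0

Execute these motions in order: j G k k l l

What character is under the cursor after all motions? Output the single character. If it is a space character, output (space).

Answer: e

Derivation:
After 1 (j): row=1 col=0 char='s'
After 2 (G): row=5 col=0 char='_'
After 3 (k): row=4 col=0 char='s'
After 4 (k): row=3 col=0 char='t'
After 5 (l): row=3 col=1 char='r'
After 6 (l): row=3 col=2 char='e'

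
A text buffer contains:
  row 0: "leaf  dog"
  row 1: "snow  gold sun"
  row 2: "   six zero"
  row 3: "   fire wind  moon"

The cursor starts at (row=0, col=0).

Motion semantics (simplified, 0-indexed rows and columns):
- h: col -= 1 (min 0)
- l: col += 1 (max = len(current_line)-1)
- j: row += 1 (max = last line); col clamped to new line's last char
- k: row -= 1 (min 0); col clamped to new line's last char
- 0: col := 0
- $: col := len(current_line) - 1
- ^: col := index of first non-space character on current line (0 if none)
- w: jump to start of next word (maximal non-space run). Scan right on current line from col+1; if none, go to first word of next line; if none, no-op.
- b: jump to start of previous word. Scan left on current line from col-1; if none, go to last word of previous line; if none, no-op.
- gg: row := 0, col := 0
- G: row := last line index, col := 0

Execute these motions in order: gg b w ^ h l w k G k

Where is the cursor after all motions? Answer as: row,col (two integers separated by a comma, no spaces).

After 1 (gg): row=0 col=0 char='l'
After 2 (b): row=0 col=0 char='l'
After 3 (w): row=0 col=6 char='d'
After 4 (^): row=0 col=0 char='l'
After 5 (h): row=0 col=0 char='l'
After 6 (l): row=0 col=1 char='e'
After 7 (w): row=0 col=6 char='d'
After 8 (k): row=0 col=6 char='d'
After 9 (G): row=3 col=0 char='_'
After 10 (k): row=2 col=0 char='_'

Answer: 2,0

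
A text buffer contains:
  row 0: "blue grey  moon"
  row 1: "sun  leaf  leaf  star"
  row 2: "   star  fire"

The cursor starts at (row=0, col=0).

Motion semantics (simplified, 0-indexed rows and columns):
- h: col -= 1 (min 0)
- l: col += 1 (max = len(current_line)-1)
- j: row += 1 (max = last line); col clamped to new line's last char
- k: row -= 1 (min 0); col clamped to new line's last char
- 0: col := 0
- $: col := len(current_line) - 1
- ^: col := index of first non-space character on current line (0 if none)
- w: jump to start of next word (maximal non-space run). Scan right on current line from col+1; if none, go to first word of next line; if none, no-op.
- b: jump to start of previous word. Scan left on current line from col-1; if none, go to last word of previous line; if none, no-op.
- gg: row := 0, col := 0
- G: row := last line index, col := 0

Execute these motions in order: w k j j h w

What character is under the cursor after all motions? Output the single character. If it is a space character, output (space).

After 1 (w): row=0 col=5 char='g'
After 2 (k): row=0 col=5 char='g'
After 3 (j): row=1 col=5 char='l'
After 4 (j): row=2 col=5 char='a'
After 5 (h): row=2 col=4 char='t'
After 6 (w): row=2 col=9 char='f'

Answer: f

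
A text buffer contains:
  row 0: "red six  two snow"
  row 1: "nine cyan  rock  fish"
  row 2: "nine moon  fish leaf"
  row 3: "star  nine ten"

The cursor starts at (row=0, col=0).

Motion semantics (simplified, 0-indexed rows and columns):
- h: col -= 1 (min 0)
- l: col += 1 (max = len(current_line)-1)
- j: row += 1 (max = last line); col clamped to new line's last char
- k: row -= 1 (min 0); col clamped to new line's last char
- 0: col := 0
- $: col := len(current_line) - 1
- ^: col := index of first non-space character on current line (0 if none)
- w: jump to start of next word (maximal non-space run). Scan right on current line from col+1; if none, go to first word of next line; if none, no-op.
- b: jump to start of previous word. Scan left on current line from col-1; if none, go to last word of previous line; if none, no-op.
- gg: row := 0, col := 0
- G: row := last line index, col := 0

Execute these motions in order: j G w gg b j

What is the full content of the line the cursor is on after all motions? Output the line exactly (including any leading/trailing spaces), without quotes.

Answer: nine cyan  rock  fish

Derivation:
After 1 (j): row=1 col=0 char='n'
After 2 (G): row=3 col=0 char='s'
After 3 (w): row=3 col=6 char='n'
After 4 (gg): row=0 col=0 char='r'
After 5 (b): row=0 col=0 char='r'
After 6 (j): row=1 col=0 char='n'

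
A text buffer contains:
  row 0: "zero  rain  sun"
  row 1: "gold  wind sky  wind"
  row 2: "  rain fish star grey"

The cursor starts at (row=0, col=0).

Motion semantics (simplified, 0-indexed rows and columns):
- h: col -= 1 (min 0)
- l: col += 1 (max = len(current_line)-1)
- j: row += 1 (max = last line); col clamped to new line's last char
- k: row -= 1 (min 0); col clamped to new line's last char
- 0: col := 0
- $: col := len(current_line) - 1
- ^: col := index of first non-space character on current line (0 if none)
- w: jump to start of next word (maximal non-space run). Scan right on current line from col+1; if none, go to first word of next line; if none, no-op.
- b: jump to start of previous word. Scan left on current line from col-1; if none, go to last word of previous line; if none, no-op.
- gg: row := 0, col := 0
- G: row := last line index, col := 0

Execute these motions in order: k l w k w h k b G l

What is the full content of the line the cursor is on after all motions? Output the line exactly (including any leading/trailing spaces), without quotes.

Answer:   rain fish star grey

Derivation:
After 1 (k): row=0 col=0 char='z'
After 2 (l): row=0 col=1 char='e'
After 3 (w): row=0 col=6 char='r'
After 4 (k): row=0 col=6 char='r'
After 5 (w): row=0 col=12 char='s'
After 6 (h): row=0 col=11 char='_'
After 7 (k): row=0 col=11 char='_'
After 8 (b): row=0 col=6 char='r'
After 9 (G): row=2 col=0 char='_'
After 10 (l): row=2 col=1 char='_'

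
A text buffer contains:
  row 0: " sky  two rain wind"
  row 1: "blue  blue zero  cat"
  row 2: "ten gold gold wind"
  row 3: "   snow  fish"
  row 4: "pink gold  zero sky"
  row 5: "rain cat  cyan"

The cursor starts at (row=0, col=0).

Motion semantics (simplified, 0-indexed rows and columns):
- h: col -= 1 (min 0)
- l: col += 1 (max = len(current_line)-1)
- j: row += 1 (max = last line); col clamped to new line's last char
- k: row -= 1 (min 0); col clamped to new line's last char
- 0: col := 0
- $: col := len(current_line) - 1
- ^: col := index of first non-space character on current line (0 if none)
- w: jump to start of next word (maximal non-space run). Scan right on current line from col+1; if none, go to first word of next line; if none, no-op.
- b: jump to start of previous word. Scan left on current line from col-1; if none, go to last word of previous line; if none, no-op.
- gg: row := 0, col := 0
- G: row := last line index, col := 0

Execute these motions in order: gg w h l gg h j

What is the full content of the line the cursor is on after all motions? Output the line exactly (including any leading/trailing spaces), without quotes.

After 1 (gg): row=0 col=0 char='_'
After 2 (w): row=0 col=1 char='s'
After 3 (h): row=0 col=0 char='_'
After 4 (l): row=0 col=1 char='s'
After 5 (gg): row=0 col=0 char='_'
After 6 (h): row=0 col=0 char='_'
After 7 (j): row=1 col=0 char='b'

Answer: blue  blue zero  cat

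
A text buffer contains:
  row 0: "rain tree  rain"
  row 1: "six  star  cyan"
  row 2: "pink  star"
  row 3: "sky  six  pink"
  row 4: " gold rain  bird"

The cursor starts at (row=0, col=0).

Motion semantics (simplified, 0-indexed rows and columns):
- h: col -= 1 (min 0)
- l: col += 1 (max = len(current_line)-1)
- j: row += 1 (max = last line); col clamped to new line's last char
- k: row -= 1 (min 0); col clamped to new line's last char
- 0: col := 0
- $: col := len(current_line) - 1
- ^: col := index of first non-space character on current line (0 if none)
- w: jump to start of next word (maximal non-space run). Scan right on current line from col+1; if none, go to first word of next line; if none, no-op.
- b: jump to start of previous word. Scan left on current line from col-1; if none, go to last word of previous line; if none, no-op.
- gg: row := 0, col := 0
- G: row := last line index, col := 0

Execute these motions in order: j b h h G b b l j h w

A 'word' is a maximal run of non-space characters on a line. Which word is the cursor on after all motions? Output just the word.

After 1 (j): row=1 col=0 char='s'
After 2 (b): row=0 col=11 char='r'
After 3 (h): row=0 col=10 char='_'
After 4 (h): row=0 col=9 char='_'
After 5 (G): row=4 col=0 char='_'
After 6 (b): row=3 col=10 char='p'
After 7 (b): row=3 col=5 char='s'
After 8 (l): row=3 col=6 char='i'
After 9 (j): row=4 col=6 char='r'
After 10 (h): row=4 col=5 char='_'
After 11 (w): row=4 col=6 char='r'

Answer: rain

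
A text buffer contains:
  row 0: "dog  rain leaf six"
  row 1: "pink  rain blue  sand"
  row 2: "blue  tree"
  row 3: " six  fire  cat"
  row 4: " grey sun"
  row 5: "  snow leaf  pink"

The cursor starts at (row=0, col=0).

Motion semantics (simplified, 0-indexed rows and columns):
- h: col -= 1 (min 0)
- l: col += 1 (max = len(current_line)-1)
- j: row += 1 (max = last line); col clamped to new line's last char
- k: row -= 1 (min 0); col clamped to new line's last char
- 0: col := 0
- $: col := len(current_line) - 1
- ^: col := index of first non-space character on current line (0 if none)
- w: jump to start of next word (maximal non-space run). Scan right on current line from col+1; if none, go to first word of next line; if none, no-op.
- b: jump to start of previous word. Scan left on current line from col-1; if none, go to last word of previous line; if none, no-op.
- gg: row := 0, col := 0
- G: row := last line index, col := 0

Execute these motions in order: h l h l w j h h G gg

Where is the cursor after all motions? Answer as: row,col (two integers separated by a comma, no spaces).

Answer: 0,0

Derivation:
After 1 (h): row=0 col=0 char='d'
After 2 (l): row=0 col=1 char='o'
After 3 (h): row=0 col=0 char='d'
After 4 (l): row=0 col=1 char='o'
After 5 (w): row=0 col=5 char='r'
After 6 (j): row=1 col=5 char='_'
After 7 (h): row=1 col=4 char='_'
After 8 (h): row=1 col=3 char='k'
After 9 (G): row=5 col=0 char='_'
After 10 (gg): row=0 col=0 char='d'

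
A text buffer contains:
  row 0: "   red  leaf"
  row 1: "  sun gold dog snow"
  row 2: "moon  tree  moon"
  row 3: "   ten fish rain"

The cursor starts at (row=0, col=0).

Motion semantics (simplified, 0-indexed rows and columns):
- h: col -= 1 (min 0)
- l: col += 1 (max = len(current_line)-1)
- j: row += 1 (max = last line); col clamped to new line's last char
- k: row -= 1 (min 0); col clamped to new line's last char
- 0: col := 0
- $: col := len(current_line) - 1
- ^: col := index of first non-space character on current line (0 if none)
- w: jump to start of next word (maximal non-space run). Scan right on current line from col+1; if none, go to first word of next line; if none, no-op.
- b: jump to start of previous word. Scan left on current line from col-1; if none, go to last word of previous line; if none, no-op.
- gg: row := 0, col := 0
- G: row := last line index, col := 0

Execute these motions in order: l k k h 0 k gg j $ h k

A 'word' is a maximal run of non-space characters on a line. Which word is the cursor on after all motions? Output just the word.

After 1 (l): row=0 col=1 char='_'
After 2 (k): row=0 col=1 char='_'
After 3 (k): row=0 col=1 char='_'
After 4 (h): row=0 col=0 char='_'
After 5 (0): row=0 col=0 char='_'
After 6 (k): row=0 col=0 char='_'
After 7 (gg): row=0 col=0 char='_'
After 8 (j): row=1 col=0 char='_'
After 9 ($): row=1 col=18 char='w'
After 10 (h): row=1 col=17 char='o'
After 11 (k): row=0 col=11 char='f'

Answer: leaf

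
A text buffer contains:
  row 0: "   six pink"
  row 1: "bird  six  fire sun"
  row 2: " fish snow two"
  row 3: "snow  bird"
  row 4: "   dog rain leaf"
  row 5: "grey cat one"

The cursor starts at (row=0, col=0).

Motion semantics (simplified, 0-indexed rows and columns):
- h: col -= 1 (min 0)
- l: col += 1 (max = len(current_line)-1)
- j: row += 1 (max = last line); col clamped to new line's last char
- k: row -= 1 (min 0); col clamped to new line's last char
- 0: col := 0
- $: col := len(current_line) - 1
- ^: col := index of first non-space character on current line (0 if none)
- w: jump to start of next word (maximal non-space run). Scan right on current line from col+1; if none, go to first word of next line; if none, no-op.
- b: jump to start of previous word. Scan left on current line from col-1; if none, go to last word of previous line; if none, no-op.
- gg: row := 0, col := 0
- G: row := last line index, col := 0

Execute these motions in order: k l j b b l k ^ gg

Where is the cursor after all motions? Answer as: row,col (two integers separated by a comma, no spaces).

After 1 (k): row=0 col=0 char='_'
After 2 (l): row=0 col=1 char='_'
After 3 (j): row=1 col=1 char='i'
After 4 (b): row=1 col=0 char='b'
After 5 (b): row=0 col=7 char='p'
After 6 (l): row=0 col=8 char='i'
After 7 (k): row=0 col=8 char='i'
After 8 (^): row=0 col=3 char='s'
After 9 (gg): row=0 col=0 char='_'

Answer: 0,0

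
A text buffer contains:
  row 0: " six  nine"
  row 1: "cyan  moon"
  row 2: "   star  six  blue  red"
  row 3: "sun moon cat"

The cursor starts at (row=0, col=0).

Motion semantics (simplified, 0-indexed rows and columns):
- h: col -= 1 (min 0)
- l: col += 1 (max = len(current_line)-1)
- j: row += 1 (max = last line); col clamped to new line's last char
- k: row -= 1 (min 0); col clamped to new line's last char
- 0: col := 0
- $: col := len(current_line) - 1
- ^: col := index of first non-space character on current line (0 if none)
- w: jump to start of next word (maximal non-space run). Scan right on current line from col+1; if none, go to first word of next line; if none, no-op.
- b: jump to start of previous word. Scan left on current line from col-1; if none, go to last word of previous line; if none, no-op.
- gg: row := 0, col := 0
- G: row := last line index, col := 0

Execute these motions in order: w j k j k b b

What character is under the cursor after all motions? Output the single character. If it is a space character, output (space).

Answer: s

Derivation:
After 1 (w): row=0 col=1 char='s'
After 2 (j): row=1 col=1 char='y'
After 3 (k): row=0 col=1 char='s'
After 4 (j): row=1 col=1 char='y'
After 5 (k): row=0 col=1 char='s'
After 6 (b): row=0 col=1 char='s'
After 7 (b): row=0 col=1 char='s'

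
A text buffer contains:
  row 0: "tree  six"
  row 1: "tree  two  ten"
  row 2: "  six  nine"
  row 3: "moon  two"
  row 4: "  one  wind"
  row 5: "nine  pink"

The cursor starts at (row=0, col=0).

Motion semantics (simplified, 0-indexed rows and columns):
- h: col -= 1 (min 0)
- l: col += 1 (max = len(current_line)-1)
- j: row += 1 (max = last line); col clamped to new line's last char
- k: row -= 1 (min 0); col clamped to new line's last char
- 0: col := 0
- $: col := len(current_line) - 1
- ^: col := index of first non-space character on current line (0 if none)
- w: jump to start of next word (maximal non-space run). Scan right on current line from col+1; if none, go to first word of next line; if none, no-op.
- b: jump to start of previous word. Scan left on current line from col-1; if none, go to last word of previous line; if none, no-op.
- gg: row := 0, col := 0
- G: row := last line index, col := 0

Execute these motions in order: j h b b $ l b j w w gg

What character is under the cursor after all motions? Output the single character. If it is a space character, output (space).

Answer: t

Derivation:
After 1 (j): row=1 col=0 char='t'
After 2 (h): row=1 col=0 char='t'
After 3 (b): row=0 col=6 char='s'
After 4 (b): row=0 col=0 char='t'
After 5 ($): row=0 col=8 char='x'
After 6 (l): row=0 col=8 char='x'
After 7 (b): row=0 col=6 char='s'
After 8 (j): row=1 col=6 char='t'
After 9 (w): row=1 col=11 char='t'
After 10 (w): row=2 col=2 char='s'
After 11 (gg): row=0 col=0 char='t'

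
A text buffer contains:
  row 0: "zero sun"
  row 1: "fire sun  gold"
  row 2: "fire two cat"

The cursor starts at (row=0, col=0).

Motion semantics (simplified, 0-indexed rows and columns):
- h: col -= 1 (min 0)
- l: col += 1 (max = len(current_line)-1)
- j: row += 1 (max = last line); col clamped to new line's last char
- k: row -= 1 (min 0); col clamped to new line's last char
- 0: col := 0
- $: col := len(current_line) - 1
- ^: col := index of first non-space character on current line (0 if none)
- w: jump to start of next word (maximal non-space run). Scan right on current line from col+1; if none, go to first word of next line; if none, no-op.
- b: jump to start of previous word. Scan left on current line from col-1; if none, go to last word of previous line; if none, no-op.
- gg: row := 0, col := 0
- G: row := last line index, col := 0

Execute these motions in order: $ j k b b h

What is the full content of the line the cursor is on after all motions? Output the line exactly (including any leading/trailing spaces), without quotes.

Answer: zero sun

Derivation:
After 1 ($): row=0 col=7 char='n'
After 2 (j): row=1 col=7 char='n'
After 3 (k): row=0 col=7 char='n'
After 4 (b): row=0 col=5 char='s'
After 5 (b): row=0 col=0 char='z'
After 6 (h): row=0 col=0 char='z'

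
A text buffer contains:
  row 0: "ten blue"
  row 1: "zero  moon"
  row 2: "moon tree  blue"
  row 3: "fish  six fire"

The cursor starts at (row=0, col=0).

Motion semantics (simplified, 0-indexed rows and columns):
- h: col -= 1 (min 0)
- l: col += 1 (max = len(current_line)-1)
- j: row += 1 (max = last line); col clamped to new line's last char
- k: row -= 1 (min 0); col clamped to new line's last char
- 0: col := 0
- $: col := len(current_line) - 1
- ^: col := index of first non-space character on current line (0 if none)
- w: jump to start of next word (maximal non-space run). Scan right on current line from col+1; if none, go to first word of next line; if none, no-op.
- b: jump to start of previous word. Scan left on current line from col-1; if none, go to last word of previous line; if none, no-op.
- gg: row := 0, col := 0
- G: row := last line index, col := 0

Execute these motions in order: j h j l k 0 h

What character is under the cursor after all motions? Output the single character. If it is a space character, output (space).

Answer: z

Derivation:
After 1 (j): row=1 col=0 char='z'
After 2 (h): row=1 col=0 char='z'
After 3 (j): row=2 col=0 char='m'
After 4 (l): row=2 col=1 char='o'
After 5 (k): row=1 col=1 char='e'
After 6 (0): row=1 col=0 char='z'
After 7 (h): row=1 col=0 char='z'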